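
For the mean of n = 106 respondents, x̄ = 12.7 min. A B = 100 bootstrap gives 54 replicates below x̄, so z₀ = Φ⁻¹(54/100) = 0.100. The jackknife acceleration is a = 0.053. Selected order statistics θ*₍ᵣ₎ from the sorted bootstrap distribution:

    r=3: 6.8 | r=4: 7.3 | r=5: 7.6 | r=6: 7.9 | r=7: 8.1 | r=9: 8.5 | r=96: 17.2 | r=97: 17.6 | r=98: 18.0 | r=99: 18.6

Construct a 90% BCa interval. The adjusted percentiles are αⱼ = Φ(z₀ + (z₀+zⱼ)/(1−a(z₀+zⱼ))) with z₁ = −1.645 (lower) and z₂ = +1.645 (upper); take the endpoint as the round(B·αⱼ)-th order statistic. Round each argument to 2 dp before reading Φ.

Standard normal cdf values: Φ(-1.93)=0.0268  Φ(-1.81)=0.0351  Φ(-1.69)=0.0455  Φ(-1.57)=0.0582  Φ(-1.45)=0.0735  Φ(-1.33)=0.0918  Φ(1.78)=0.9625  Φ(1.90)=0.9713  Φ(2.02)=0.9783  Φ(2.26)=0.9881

Lower: z₀ + z₁ = 0.100 + (-1.645) = -1.545; 1 − a(z₀+z₁) = 1 − (0.053)(-1.545) = 1.0819; argument = 0.100 + (-1.545)/1.0819 = -1.3281 → -1.33.
α₁ = Φ(-1.33) = 0.0918; rank = round(100 × 0.0918) = 9; θ*₍9₎ = 8.5.
Upper: z₀ + z₂ = 1.745; 1 − a(z₀+z₂) = 0.9075; argument = 2.0228 → 2.02; α₂ = 0.9783; rank = 98; θ*₍98₎ = 18.0.

(8.5, 18.0)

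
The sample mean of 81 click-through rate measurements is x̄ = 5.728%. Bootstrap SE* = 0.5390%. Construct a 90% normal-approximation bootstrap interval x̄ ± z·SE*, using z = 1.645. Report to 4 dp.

(4.8413, 6.6147)

Margin = 1.645 × 0.5390 = 0.88666
Interval: 5.728 ± 0.88666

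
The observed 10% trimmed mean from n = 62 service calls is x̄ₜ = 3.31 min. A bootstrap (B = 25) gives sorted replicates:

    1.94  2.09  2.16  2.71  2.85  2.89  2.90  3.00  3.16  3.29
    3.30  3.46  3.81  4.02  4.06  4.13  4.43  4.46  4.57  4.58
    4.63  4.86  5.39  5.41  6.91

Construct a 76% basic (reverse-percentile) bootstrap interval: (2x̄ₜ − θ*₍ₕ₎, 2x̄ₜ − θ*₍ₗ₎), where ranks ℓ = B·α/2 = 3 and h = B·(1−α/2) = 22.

(1.76, 4.46)

Percentile endpoints at ranks 3 and 22: θ*₍3₎ = 2.16, θ*₍22₎ = 4.86.
Basic interval reflects these around x̄ₜ:
  lower = 2 × 3.31 − 4.86 = 1.76
  upper = 2 × 3.31 − 2.16 = 4.46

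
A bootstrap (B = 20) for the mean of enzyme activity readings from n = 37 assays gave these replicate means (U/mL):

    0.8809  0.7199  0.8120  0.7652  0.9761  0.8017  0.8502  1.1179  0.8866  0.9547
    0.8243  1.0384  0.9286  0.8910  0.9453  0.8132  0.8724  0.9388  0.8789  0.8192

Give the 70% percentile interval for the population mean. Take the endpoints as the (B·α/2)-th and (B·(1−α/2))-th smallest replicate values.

(0.8017, 0.9547)

Sorted replicates: 0.7199, 0.7652, 0.8017, 0.8120, 0.8132, 0.8192, 0.8243, 0.8502, 0.8724, 0.8789, 0.8809, 0.8866, 0.8910, 0.9286, 0.9388, 0.9453, 0.9547, 0.9761, 1.0384, 1.1179
α = 0.30; lower rank = 20 × 0.150 = 3; upper rank = 20 × 0.850 = 17.
The 3rd smallest replicate is 0.8017; the 17th is 0.9547.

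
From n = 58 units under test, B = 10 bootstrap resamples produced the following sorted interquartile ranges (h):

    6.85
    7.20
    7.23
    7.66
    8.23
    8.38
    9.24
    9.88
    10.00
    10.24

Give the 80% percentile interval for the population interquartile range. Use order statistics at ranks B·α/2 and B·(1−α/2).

α = 0.20; lower rank = 10 × 0.100 = 1; upper rank = 10 × 0.900 = 9.
The 1st smallest replicate is 6.85; the 9th is 10.00.

(6.85, 10.00)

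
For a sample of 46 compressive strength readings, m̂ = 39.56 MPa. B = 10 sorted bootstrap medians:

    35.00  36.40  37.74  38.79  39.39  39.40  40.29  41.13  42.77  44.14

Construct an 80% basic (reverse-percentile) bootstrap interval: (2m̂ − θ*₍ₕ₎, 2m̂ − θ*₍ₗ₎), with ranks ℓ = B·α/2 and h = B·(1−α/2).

(36.35, 44.12)

Percentile endpoints at ranks 1 and 9: θ*₍1₎ = 35.00, θ*₍9₎ = 42.77.
Basic interval reflects these around m̂:
  lower = 2 × 39.56 − 42.77 = 36.35
  upper = 2 × 39.56 − 35.00 = 44.12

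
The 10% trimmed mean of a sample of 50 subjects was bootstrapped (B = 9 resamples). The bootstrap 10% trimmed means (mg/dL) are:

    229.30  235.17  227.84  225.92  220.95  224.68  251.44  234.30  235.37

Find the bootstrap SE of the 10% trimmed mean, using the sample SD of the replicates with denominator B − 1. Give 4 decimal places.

SE* = 8.9501

Bootstrap SE is the standard deviation of the 9 replicate 10% trimmed means.
Mean of replicates: (229.30 + 235.17 + 227.84 + 225.92 + 220.95 + 224.68 + 251.44 + 234.30 + 235.37) / 9 = 2084.97000 / 9 = 231.66333
Sum of squared deviations: (−2.36333)² + (+3.50667)² + (−3.82333)² + (−5.74333)² + (−10.71333)² + (−6.98333)² + (+19.77667)² + (+2.63667)² + (+3.70667)² = 640.83620
Variance = 640.83620 / 8 = 80.10453
SE* = √80.10453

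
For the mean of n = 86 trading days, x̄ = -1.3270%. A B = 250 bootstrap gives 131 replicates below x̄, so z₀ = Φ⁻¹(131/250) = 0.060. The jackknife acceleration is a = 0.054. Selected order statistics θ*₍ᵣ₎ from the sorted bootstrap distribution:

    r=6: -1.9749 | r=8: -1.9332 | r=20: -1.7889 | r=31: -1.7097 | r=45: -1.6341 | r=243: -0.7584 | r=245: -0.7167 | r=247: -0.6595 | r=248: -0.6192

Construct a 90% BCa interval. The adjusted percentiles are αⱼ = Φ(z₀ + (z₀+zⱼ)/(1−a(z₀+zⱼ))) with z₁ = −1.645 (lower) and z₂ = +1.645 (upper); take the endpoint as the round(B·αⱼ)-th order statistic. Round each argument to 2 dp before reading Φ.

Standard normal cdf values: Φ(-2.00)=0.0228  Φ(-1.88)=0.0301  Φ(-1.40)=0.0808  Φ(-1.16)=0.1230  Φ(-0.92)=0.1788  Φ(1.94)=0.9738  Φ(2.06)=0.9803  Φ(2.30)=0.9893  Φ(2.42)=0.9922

(-1.7889, -0.7584)

Lower: z₀ + z₁ = 0.060 + (-1.645) = -1.585; 1 − a(z₀+z₁) = 1 − (0.054)(-1.585) = 1.0856; argument = 0.060 + (-1.585)/1.0856 = -1.4000 → -1.40.
α₁ = Φ(-1.40) = 0.0808; rank = round(250 × 0.0808) = 20; θ*₍20₎ = -1.7889.
Upper: z₀ + z₂ = 1.705; 1 − a(z₀+z₂) = 0.9079; argument = 1.9379 → 1.94; α₂ = 0.9738; rank = 243; θ*₍243₎ = -0.7584.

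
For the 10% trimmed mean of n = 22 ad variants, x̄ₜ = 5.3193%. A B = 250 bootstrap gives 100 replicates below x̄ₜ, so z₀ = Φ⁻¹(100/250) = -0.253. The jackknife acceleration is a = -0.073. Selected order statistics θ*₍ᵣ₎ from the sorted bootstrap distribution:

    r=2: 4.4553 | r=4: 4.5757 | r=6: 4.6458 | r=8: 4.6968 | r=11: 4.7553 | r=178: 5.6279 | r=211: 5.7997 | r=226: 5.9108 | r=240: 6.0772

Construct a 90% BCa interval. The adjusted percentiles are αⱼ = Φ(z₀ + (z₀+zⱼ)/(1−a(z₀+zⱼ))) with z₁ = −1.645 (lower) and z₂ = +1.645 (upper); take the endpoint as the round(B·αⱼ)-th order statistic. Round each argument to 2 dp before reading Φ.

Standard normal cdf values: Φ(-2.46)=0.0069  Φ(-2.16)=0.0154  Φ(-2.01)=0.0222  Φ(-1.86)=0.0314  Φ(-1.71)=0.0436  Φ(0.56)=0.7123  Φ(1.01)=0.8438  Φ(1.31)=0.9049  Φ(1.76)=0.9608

Lower: z₀ + z₁ = -0.253 + (-1.645) = -1.898; 1 − a(z₀+z₁) = 1 − (-0.073)(-1.898) = 0.8614; argument = -0.253 + (-1.898)/0.8614 = -2.4563 → -2.46.
α₁ = Φ(-2.46) = 0.0069; rank = round(250 × 0.0069) = 2; θ*₍2₎ = 4.4553.
Upper: z₀ + z₂ = 1.392; 1 − a(z₀+z₂) = 1.1016; argument = 1.0106 → 1.01; α₂ = 0.8438; rank = 211; θ*₍211₎ = 5.7997.

(4.4553, 5.7997)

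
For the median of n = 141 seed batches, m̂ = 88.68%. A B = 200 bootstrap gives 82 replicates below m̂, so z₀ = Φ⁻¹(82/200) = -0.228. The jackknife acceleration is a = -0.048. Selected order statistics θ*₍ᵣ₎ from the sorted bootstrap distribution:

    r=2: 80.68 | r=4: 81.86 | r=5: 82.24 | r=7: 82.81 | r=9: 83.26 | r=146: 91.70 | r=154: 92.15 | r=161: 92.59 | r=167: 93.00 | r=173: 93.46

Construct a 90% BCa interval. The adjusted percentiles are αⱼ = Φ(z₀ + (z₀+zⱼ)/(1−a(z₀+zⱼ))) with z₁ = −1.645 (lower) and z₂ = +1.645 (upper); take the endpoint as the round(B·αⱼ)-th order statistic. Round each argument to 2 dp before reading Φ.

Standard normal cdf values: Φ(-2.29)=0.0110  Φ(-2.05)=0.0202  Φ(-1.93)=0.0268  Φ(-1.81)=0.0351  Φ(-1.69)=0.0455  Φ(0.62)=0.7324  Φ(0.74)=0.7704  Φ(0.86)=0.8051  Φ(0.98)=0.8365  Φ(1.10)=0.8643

Lower: z₀ + z₁ = -0.228 + (-1.645) = -1.873; 1 − a(z₀+z₁) = 1 − (-0.048)(-1.873) = 0.9101; argument = -0.228 + (-1.873)/0.9101 = -2.2860 → -2.29.
α₁ = Φ(-2.29) = 0.0110; rank = round(200 × 0.0110) = 2; θ*₍2₎ = 80.68.
Upper: z₀ + z₂ = 1.417; 1 − a(z₀+z₂) = 1.0680; argument = 1.0988 → 1.10; α₂ = 0.8643; rank = 173; θ*₍173₎ = 93.46.

(80.68, 93.46)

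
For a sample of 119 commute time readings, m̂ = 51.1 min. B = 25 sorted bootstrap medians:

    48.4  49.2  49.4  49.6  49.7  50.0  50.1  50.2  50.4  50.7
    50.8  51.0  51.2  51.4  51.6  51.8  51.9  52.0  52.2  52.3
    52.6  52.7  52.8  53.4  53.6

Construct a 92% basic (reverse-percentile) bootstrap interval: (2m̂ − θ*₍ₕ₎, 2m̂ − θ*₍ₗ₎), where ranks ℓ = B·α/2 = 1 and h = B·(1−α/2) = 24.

(48.8, 53.8)

Percentile endpoints at ranks 1 and 24: θ*₍1₎ = 48.4, θ*₍24₎ = 53.4.
Basic interval reflects these around m̂:
  lower = 2 × 51.1 − 53.4 = 48.8
  upper = 2 × 51.1 − 48.4 = 53.8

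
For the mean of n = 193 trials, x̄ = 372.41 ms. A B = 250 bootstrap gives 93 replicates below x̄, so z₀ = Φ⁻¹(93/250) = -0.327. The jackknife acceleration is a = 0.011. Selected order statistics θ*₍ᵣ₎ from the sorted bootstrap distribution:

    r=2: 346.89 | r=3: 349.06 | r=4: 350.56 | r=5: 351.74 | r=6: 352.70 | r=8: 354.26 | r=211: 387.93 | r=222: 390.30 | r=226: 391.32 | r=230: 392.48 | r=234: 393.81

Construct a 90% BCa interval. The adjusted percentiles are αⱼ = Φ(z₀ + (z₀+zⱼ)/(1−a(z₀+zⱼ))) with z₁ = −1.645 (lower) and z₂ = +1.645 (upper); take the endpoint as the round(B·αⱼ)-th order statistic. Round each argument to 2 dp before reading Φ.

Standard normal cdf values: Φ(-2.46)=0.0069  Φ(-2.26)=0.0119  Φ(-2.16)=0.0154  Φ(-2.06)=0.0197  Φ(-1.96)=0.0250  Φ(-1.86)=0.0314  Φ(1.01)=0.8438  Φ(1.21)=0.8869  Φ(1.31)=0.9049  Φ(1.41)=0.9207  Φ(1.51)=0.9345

Lower: z₀ + z₁ = -0.327 + (-1.645) = -1.972; 1 − a(z₀+z₁) = 1 − (0.011)(-1.972) = 1.0217; argument = -0.327 + (-1.972)/1.0217 = -2.2571 → -2.26.
α₁ = Φ(-2.26) = 0.0119; rank = round(250 × 0.0119) = 3; θ*₍3₎ = 349.06.
Upper: z₀ + z₂ = 1.318; 1 − a(z₀+z₂) = 0.9855; argument = 1.0104 → 1.01; α₂ = 0.8438; rank = 211; θ*₍211₎ = 387.93.

(349.06, 387.93)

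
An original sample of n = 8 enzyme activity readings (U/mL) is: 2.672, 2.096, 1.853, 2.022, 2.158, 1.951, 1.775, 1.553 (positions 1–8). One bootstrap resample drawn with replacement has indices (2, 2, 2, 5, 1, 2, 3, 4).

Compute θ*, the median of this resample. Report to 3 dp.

Resample values: 2.096, 2.096, 2.096, 2.158, 2.672, 2.096, 1.853, 2.022.
Sorted: 1.853, 2.022, 2.096, 2.096, 2.096, 2.096, 2.158, 2.672
Median = average of the two middle values = 2.096

θ* = 2.096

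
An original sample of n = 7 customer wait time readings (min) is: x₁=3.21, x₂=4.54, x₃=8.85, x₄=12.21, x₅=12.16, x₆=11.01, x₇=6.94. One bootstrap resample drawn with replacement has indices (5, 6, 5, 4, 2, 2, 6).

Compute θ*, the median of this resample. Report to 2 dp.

θ* = 11.01

Resample values: 12.16, 11.01, 12.16, 12.21, 4.54, 4.54, 11.01.
Sorted: 4.54, 4.54, 11.01, 11.01, 12.16, 12.16, 12.21
Median = middle value = 11.01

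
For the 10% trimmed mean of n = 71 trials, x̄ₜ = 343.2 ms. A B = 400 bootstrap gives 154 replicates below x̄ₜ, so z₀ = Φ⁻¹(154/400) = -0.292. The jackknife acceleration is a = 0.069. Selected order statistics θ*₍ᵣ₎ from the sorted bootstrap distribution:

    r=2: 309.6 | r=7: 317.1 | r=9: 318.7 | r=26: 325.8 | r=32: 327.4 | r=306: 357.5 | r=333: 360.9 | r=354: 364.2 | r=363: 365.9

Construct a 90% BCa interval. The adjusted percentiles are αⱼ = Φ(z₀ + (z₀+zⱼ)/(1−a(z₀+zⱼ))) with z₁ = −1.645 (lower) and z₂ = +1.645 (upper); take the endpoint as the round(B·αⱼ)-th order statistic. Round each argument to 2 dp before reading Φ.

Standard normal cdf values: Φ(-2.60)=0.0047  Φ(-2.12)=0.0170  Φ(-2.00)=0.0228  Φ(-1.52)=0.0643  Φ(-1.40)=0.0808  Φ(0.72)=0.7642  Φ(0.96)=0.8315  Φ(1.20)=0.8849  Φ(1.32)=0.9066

Lower: z₀ + z₁ = -0.292 + (-1.645) = -1.937; 1 − a(z₀+z₁) = 1 − (0.069)(-1.937) = 1.1337; argument = -0.292 + (-1.937)/1.1337 = -2.0006 → -2.00.
α₁ = Φ(-2.00) = 0.0228; rank = round(400 × 0.0228) = 9; θ*₍9₎ = 318.7.
Upper: z₀ + z₂ = 1.353; 1 − a(z₀+z₂) = 0.9066; argument = 1.2003 → 1.20; α₂ = 0.8849; rank = 354; θ*₍354₎ = 364.2.

(318.7, 364.2)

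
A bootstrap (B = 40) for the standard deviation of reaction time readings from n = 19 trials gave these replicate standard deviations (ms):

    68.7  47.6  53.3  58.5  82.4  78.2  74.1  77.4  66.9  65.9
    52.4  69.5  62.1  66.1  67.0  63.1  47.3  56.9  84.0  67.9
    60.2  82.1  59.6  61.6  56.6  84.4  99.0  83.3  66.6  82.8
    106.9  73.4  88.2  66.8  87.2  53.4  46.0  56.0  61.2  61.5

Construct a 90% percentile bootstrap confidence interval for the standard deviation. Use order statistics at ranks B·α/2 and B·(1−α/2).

(47.3, 88.2)

Sorted replicates: 46.0, 47.3, 47.6, 52.4, 53.3, 53.4, 56.0, 56.6, 56.9, 58.5, 59.6, 60.2, 61.2, 61.5, 61.6, 62.1, 63.1, 65.9, 66.1, 66.6, 66.8, 66.9, 67.0, 67.9, 68.7, 69.5, 73.4, 74.1, 77.4, 78.2, 82.1, 82.4, 82.8, 83.3, 84.0, 84.4, 87.2, 88.2, 99.0, 106.9
α = 0.10; lower rank = 40 × 0.050 = 2; upper rank = 40 × 0.950 = 38.
The 2nd smallest replicate is 47.3; the 38th is 88.2.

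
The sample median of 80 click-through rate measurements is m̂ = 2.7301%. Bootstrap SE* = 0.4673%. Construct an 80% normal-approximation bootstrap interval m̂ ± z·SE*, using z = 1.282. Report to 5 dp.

Margin = 1.282 × 0.4673 = 0.599079
Interval: 2.7301 ± 0.599079

(2.13102, 3.32918)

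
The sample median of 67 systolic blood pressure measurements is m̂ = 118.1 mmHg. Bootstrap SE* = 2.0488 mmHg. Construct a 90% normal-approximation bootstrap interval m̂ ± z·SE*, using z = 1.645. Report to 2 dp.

Margin = 1.645 × 2.0488 = 3.370
Interval: 118.1 ± 3.370

(114.73, 121.47)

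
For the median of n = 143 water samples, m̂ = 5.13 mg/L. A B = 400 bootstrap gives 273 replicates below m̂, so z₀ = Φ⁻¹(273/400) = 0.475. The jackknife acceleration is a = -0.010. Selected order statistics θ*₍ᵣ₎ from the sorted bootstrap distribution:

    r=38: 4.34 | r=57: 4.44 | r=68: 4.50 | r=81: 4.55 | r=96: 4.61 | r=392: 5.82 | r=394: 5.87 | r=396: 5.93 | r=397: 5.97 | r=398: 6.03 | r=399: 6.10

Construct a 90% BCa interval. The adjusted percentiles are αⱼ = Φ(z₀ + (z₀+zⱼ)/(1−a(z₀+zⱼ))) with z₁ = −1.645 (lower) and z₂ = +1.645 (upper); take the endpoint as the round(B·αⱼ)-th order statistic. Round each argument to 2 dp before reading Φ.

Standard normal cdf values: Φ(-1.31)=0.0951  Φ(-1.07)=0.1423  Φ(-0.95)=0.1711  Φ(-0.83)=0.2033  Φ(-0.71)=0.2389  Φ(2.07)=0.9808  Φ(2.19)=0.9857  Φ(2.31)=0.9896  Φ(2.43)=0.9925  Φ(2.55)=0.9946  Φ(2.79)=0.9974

Lower: z₀ + z₁ = 0.475 + (-1.645) = -1.170; 1 − a(z₀+z₁) = 1 − (-0.010)(-1.170) = 0.9883; argument = 0.475 + (-1.170)/0.9883 = -0.7089 → -0.71.
α₁ = Φ(-0.71) = 0.2389; rank = round(400 × 0.2389) = 96; θ*₍96₎ = 4.61.
Upper: z₀ + z₂ = 2.120; 1 − a(z₀+z₂) = 1.0212; argument = 2.5510 → 2.55; α₂ = 0.9946; rank = 398; θ*₍398₎ = 6.03.

(4.61, 6.03)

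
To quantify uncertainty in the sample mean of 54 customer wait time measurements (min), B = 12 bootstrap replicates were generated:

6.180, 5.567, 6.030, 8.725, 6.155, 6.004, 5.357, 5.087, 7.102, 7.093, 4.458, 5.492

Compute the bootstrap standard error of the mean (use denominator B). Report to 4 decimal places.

Bootstrap SE is the standard deviation of the 12 replicate means.
Mean of replicates: (6.180 + 5.567 + 6.030 + 8.725 + 6.155 + 6.004 + 5.357 + 5.087 + 7.102 + 7.093 + 4.458 + 5.492) / 12 = 73.25000 / 12 = 6.10417
Sum of squared deviations: (+0.07583)² + (−0.53717)² + (−0.07417)² + (+2.62083)² + (+0.05083)² + (−0.10017)² + (−0.74717)² + (−1.01717)² + (+0.99783)² + (+0.98883)² + (−1.64617)² + (−0.61217)² = 13.83215
Variance = 13.83215 / 12 = 1.15268
SE* = √1.15268

SE* = 1.0736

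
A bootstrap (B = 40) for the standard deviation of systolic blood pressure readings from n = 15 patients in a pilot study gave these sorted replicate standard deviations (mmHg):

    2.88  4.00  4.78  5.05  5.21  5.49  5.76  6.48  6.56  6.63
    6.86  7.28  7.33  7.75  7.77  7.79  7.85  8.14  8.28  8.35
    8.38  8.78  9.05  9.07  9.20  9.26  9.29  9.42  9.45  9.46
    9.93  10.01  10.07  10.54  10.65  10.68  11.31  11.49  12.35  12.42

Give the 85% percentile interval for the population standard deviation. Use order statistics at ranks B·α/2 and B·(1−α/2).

(4.78, 11.31)

α = 0.15; lower rank = 40 × 0.075 = 3; upper rank = 40 × 0.925 = 37.
The 3rd smallest replicate is 4.78; the 37th is 11.31.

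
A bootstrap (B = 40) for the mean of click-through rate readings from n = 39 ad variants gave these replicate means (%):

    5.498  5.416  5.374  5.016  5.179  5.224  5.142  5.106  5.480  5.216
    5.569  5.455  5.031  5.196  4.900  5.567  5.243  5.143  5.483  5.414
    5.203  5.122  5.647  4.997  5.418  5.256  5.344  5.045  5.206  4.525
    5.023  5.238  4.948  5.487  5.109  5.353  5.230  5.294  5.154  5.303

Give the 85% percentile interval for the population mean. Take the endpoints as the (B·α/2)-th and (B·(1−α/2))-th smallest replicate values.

Sorted replicates: 4.525, 4.900, 4.948, 4.997, 5.016, 5.023, 5.031, 5.045, 5.106, 5.109, 5.122, 5.142, 5.143, 5.154, 5.179, 5.196, 5.203, 5.206, 5.216, 5.224, 5.230, 5.238, 5.243, 5.256, 5.294, 5.303, 5.344, 5.353, 5.374, 5.414, 5.416, 5.418, 5.455, 5.480, 5.483, 5.487, 5.498, 5.567, 5.569, 5.647
α = 0.15; lower rank = 40 × 0.075 = 3; upper rank = 40 × 0.925 = 37.
The 3rd smallest replicate is 4.948; the 37th is 5.498.

(4.948, 5.498)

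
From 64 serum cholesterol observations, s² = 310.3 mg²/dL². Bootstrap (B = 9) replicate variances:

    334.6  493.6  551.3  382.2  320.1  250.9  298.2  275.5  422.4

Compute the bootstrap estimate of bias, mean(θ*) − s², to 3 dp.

mean(θ*) = (334.6 + 493.6 + 551.3 + 382.2 + 320.1 + 250.9 + 298.2 + 275.5 + 422.4) / 9 = 369.8667
bias = 369.8667 − 310.3

bias = +59.567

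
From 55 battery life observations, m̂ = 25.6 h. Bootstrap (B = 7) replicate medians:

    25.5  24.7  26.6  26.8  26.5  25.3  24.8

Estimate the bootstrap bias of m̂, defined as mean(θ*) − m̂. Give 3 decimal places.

mean(θ*) = (25.5 + 24.7 + 26.6 + 26.8 + 26.5 + 25.3 + 24.8) / 7 = 25.7429
bias = 25.7429 − 25.6

bias = +0.143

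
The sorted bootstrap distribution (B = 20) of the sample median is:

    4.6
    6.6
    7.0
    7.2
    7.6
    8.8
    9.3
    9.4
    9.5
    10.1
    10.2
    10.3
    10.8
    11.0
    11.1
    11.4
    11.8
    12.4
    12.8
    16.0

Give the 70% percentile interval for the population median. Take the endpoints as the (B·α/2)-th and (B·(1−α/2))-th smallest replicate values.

(7.0, 11.8)

α = 0.30; lower rank = 20 × 0.150 = 3; upper rank = 20 × 0.850 = 17.
The 3rd smallest replicate is 7.0; the 17th is 11.8.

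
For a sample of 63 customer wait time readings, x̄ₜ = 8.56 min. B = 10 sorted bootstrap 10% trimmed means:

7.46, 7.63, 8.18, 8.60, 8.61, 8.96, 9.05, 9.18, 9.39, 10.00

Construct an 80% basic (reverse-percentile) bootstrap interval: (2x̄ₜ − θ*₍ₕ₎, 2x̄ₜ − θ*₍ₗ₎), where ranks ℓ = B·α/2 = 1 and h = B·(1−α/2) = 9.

Percentile endpoints at ranks 1 and 9: θ*₍1₎ = 7.46, θ*₍9₎ = 9.39.
Basic interval reflects these around x̄ₜ:
  lower = 2 × 8.56 − 9.39 = 7.73
  upper = 2 × 8.56 − 7.46 = 9.66

(7.73, 9.66)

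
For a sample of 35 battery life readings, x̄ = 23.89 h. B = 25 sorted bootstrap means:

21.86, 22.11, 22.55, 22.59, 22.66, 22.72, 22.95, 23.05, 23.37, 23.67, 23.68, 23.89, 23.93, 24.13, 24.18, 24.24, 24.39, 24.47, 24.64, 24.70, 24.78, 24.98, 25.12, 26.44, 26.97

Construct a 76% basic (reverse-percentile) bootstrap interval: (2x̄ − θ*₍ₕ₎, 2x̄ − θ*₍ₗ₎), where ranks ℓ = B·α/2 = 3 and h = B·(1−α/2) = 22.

Percentile endpoints at ranks 3 and 22: θ*₍3₎ = 22.55, θ*₍22₎ = 24.98.
Basic interval reflects these around x̄:
  lower = 2 × 23.89 − 24.98 = 22.80
  upper = 2 × 23.89 − 22.55 = 25.23

(22.80, 25.23)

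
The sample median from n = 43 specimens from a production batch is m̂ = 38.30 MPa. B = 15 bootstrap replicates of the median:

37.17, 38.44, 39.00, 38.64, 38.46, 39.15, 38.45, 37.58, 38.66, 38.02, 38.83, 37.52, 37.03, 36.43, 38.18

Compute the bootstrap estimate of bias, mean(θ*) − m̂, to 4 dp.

bias = −0.1960

mean(θ*) = (37.17 + 38.44 + 39.00 + 38.64 + 38.46 + 39.15 + 38.45 + 37.58 + 38.66 + 38.02 + 38.83 + 37.52 + 37.03 + 36.43 + 38.18) / 15 = 38.10400
bias = 38.10400 − 38.30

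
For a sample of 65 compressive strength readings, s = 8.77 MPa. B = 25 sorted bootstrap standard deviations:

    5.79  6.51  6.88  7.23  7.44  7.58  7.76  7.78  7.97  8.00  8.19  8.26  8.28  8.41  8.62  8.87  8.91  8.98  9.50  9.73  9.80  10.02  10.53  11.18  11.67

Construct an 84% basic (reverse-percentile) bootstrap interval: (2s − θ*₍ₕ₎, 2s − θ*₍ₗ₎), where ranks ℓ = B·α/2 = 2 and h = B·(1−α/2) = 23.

Percentile endpoints at ranks 2 and 23: θ*₍2₎ = 6.51, θ*₍23₎ = 10.53.
Basic interval reflects these around s:
  lower = 2 × 8.77 − 10.53 = 7.01
  upper = 2 × 8.77 − 6.51 = 11.03

(7.01, 11.03)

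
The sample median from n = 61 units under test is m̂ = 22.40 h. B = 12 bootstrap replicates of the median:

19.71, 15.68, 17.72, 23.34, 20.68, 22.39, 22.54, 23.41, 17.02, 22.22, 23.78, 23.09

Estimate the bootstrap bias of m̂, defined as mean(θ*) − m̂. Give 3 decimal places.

mean(θ*) = (19.71 + 15.68 + 17.72 + 23.34 + 20.68 + 22.39 + 22.54 + 23.41 + 17.02 + 22.22 + 23.78 + 23.09) / 12 = 20.9650
bias = 20.9650 − 22.40

bias = −1.435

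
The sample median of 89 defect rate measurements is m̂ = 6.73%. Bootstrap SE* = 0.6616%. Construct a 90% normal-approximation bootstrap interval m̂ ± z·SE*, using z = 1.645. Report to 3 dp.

(5.642, 7.818)

Margin = 1.645 × 0.6616 = 1.0883
Interval: 6.73 ± 1.0883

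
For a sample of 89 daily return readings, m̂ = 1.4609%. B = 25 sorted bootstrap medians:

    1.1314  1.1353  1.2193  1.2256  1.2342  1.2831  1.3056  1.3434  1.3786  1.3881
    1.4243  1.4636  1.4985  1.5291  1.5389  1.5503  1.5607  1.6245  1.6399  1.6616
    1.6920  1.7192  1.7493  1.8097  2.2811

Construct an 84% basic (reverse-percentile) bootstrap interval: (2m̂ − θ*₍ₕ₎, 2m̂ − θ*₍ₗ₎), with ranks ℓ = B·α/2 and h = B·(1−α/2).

Percentile endpoints at ranks 2 and 23: θ*₍2₎ = 1.1353, θ*₍23₎ = 1.7493.
Basic interval reflects these around m̂:
  lower = 2 × 1.4609 − 1.7493 = 1.1725
  upper = 2 × 1.4609 − 1.1353 = 1.7865

(1.1725, 1.7865)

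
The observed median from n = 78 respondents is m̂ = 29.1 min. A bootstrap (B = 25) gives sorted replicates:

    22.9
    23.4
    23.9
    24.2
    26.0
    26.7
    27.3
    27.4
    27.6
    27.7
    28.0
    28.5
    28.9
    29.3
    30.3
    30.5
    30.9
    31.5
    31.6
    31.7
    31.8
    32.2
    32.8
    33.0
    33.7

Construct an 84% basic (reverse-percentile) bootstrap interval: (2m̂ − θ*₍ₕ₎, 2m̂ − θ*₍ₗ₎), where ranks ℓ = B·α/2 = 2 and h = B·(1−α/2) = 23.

(25.4, 34.8)

Percentile endpoints at ranks 2 and 23: θ*₍2₎ = 23.4, θ*₍23₎ = 32.8.
Basic interval reflects these around m̂:
  lower = 2 × 29.1 − 32.8 = 25.4
  upper = 2 × 29.1 − 23.4 = 34.8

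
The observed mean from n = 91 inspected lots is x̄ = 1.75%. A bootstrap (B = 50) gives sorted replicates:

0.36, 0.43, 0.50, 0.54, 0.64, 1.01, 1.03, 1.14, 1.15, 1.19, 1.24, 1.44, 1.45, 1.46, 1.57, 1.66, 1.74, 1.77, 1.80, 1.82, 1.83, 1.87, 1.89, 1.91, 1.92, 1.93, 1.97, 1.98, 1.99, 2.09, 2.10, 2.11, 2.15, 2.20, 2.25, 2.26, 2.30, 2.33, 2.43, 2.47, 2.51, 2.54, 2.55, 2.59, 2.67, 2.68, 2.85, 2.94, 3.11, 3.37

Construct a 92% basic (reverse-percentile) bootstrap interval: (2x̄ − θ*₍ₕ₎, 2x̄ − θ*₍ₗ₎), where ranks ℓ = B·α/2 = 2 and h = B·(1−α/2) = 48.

Percentile endpoints at ranks 2 and 48: θ*₍2₎ = 0.43, θ*₍48₎ = 2.94.
Basic interval reflects these around x̄:
  lower = 2 × 1.75 − 2.94 = 0.56
  upper = 2 × 1.75 − 0.43 = 3.07

(0.56, 3.07)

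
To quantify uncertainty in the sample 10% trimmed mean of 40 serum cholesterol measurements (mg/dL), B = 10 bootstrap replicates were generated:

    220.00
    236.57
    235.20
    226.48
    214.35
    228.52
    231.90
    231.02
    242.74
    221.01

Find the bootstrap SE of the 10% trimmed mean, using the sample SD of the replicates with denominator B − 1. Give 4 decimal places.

SE* = 8.5802

Bootstrap SE is the standard deviation of the 10 replicate 10% trimmed means.
Mean of replicates: (220.00 + 236.57 + 235.20 + 226.48 + 214.35 + 228.52 + 231.90 + 231.02 + 242.74 + 221.01) / 10 = 2287.79000 / 10 = 228.77900
Sum of squared deviations: (−8.77900)² + (+7.79100)² + (+6.42100)² + (−2.29900)² + (−14.42900)² + (−0.25900)² + (+3.12100)² + (+2.24100)² + (+13.96100)² + (−7.76900)² = 662.57789
Variance = 662.57789 / 9 = 73.61977
SE* = √73.61977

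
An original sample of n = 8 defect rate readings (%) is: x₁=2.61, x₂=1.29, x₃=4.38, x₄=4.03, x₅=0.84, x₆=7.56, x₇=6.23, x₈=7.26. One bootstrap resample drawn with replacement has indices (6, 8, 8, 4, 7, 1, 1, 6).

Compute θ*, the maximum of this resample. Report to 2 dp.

θ* = 7.56

Resample values: 7.56, 7.26, 7.26, 4.03, 6.23, 2.61, 2.61, 7.56.
Maximum = 7.56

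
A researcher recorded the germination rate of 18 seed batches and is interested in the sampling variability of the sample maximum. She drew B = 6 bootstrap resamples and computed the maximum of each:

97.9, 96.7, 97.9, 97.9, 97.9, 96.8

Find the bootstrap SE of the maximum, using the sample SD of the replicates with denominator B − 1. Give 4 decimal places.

SE* = 0.5947

Bootstrap SE is the standard deviation of the 6 replicate maximums.
Mean of replicates: (97.9 + 96.7 + 97.9 + 97.9 + 97.9 + 96.8) / 6 = 585.10000 / 6 = 97.51667
Sum of squared deviations: (+0.38333)² + (−0.81667)² + (+0.38333)² + (+0.38333)² + (+0.38333)² + (−0.71667)² = 1.76833
Variance = 1.76833 / 5 = 0.35367
SE* = √0.35367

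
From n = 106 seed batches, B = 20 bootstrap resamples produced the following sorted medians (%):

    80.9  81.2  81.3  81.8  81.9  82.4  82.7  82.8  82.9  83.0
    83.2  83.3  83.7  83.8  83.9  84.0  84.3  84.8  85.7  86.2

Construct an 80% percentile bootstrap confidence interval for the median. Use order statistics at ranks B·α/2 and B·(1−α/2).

α = 0.20; lower rank = 20 × 0.100 = 2; upper rank = 20 × 0.900 = 18.
The 2nd smallest replicate is 81.2; the 18th is 84.8.

(81.2, 84.8)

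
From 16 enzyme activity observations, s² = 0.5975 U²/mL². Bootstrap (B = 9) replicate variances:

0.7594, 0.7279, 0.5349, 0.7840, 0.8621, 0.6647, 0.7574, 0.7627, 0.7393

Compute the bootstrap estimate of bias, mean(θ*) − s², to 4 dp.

mean(θ*) = (0.7594 + 0.7279 + 0.5349 + 0.7840 + 0.8621 + 0.6647 + 0.7574 + 0.7627 + 0.7393) / 9 = 0.73249
bias = 0.73249 − 0.5975

bias = +0.1350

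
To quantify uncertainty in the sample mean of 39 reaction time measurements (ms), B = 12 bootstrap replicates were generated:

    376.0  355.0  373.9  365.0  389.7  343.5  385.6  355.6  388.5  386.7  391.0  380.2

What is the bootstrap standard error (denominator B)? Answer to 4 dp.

Bootstrap SE is the standard deviation of the 12 replicate means.
Mean of replicates: (376.0 + 355.0 + 373.9 + 365.0 + 389.7 + 343.5 + 385.6 + 355.6 + 388.5 + 386.7 + 391.0 + 380.2) / 12 = 4490.70000 / 12 = 374.22500
Sum of squared deviations: (+1.77500)² + (−19.22500)² + (−0.32500)² + (−9.22500)² + (+15.47500)² + (−30.72500)² + (+11.37500)² + (−18.62500)² + (+14.27500)² + (+12.47500)² + (+16.77500)² + (+5.97500)² = 2794.24250
Variance = 2794.24250 / 12 = 232.85354
SE* = √232.85354

SE* = 15.2595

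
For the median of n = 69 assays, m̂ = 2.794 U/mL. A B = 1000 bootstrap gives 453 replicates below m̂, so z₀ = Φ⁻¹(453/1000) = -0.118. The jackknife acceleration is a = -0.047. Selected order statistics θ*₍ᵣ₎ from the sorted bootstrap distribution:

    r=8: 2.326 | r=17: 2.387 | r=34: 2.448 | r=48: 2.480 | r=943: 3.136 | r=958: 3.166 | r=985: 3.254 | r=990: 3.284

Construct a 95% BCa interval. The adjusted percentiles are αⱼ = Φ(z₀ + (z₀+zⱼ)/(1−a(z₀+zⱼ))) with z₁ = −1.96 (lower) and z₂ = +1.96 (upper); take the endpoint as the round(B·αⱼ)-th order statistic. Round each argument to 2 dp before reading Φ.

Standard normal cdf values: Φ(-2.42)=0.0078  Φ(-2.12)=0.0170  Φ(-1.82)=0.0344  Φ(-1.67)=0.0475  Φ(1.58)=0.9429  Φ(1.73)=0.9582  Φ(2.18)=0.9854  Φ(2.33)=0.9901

(2.326, 3.136)

Lower: z₀ + z₁ = -0.118 + (-1.960) = -2.078; 1 − a(z₀+z₁) = 1 − (-0.047)(-2.078) = 0.9023; argument = -0.118 + (-2.078)/0.9023 = -2.4209 → -2.42.
α₁ = Φ(-2.42) = 0.0078; rank = round(1000 × 0.0078) = 8; θ*₍8₎ = 2.326.
Upper: z₀ + z₂ = 1.842; 1 − a(z₀+z₂) = 1.0866; argument = 1.5772 → 1.58; α₂ = 0.9429; rank = 943; θ*₍943₎ = 3.136.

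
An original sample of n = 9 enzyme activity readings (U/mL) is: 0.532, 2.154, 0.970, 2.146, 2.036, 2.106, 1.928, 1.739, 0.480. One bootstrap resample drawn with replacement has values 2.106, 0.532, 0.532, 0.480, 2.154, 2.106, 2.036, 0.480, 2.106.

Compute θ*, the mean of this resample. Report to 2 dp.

θ* = 1.39

Mean = (2.106 + 0.532 + 0.532 + 0.480 + 2.154 + 2.106 + 2.036 + 0.480 + 2.106) / 9 = 12.5320 / 9 = 1.39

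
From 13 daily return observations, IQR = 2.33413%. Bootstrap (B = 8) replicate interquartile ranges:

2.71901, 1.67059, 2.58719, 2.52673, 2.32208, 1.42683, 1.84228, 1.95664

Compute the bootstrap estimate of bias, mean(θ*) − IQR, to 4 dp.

bias = −0.2027

mean(θ*) = (2.71901 + 1.67059 + 2.58719 + 2.52673 + 2.32208 + 1.42683 + 1.84228 + 1.95664) / 8 = 2.13142
bias = 2.13142 − 2.33413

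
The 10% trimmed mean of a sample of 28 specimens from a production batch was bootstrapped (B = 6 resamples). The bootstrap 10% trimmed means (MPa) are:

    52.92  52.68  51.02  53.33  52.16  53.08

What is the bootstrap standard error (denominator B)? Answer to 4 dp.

Bootstrap SE is the standard deviation of the 6 replicate 10% trimmed means.
Mean of replicates: (52.92 + 52.68 + 51.02 + 53.33 + 52.16 + 53.08) / 6 = 315.19000 / 6 = 52.53167
Sum of squared deviations: (+0.38833)² + (+0.14833)² + (−1.51167)² + (+0.79833)² + (−0.37167)² + (+0.54833)² = 3.53408
Variance = 3.53408 / 6 = 0.58901
SE* = √0.58901

SE* = 0.7675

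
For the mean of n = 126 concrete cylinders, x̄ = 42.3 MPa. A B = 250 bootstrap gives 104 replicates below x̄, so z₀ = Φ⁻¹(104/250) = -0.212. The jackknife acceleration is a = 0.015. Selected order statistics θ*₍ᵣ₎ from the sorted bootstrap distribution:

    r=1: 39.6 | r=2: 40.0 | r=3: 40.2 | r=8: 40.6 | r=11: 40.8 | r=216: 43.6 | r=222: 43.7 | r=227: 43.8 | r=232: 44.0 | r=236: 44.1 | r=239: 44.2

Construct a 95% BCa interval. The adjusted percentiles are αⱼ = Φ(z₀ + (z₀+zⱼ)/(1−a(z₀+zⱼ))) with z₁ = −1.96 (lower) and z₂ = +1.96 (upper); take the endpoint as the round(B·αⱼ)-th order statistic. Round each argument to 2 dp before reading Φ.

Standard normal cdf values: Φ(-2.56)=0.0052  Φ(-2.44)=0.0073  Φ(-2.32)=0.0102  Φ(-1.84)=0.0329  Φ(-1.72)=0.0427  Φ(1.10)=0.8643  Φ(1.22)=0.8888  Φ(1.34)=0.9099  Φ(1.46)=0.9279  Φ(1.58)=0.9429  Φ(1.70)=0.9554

(40.2, 44.1)

Lower: z₀ + z₁ = -0.212 + (-1.960) = -2.172; 1 − a(z₀+z₁) = 1 − (0.015)(-2.172) = 1.0326; argument = -0.212 + (-2.172)/1.0326 = -2.3155 → -2.32.
α₁ = Φ(-2.32) = 0.0102; rank = round(250 × 0.0102) = 3; θ*₍3₎ = 40.2.
Upper: z₀ + z₂ = 1.748; 1 − a(z₀+z₂) = 0.9738; argument = 1.5831 → 1.58; α₂ = 0.9429; rank = 236; θ*₍236₎ = 44.1.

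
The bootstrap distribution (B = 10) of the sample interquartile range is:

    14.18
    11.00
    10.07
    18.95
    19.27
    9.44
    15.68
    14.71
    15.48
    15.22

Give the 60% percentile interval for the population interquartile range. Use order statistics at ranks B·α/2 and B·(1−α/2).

Sorted replicates: 9.44, 10.07, 11.00, 14.18, 14.71, 15.22, 15.48, 15.68, 18.95, 19.27
α = 0.40; lower rank = 10 × 0.200 = 2; upper rank = 10 × 0.800 = 8.
The 2nd smallest replicate is 10.07; the 8th is 15.68.

(10.07, 15.68)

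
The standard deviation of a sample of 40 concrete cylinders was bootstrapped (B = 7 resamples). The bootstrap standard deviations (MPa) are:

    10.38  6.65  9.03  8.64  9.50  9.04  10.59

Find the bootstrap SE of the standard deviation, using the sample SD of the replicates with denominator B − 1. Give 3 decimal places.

Bootstrap SE is the standard deviation of the 7 replicate standard deviations.
Mean of replicates: (10.38 + 6.65 + 9.03 + 8.64 + 9.50 + 9.04 + 10.59) / 7 = 63.8300 / 7 = 9.1186
Sum of squared deviations: (+1.2614)² + (−2.4686)² + (−0.0886)² + (−0.4786)² + (+0.3814)² + (−0.0786)² + (+1.4714)² = 10.2387
Variance = 10.2387 / 6 = 1.7064
SE* = √1.7064

SE* = 1.306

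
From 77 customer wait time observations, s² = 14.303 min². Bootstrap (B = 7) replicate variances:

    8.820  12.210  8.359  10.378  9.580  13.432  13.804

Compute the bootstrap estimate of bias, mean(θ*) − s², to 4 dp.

bias = −3.3626

mean(θ*) = (8.820 + 12.210 + 8.359 + 10.378 + 9.580 + 13.432 + 13.804) / 7 = 10.94043
bias = 10.94043 − 14.303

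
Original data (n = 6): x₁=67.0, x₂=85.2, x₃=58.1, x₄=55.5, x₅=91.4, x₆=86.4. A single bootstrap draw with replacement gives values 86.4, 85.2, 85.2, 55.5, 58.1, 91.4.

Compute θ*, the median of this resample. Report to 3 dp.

θ* = 85.200

Sorted: 55.5, 58.1, 85.2, 85.2, 86.4, 91.4
Median = average of the two middle values = 85.200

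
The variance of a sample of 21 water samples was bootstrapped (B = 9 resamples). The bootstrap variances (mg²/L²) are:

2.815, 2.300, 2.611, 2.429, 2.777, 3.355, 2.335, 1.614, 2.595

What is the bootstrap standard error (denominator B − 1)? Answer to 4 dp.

SE* = 0.4708

Bootstrap SE is the standard deviation of the 9 replicate variances.
Mean of replicates: (2.815 + 2.300 + 2.611 + 2.429 + 2.777 + 3.355 + 2.335 + 1.614 + 2.595) / 9 = 22.83100 / 9 = 2.53678
Sum of squared deviations: (+0.27822)² + (−0.23678)² + (+0.07422)² + (−0.10778)² + (+0.24022)² + (+0.81822)² + (−0.20178)² + (−0.92278)² + (+0.05822)² = 1.77341
Variance = 1.77341 / 8 = 0.22168
SE* = √0.22168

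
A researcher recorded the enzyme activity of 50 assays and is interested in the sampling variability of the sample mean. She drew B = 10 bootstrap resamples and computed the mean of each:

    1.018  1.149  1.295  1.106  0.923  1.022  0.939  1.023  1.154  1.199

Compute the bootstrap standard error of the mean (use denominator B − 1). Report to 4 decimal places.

SE* = 0.1184

Bootstrap SE is the standard deviation of the 10 replicate means.
Mean of replicates: (1.018 + 1.149 + 1.295 + 1.106 + 0.923 + 1.022 + 0.939 + 1.023 + 1.154 + 1.199) / 10 = 10.82800 / 10 = 1.08280
Sum of squared deviations: (−0.06480)² + (+0.06620)² + (+0.21220)² + (+0.02320)² + (−0.15980)² + (−0.06080)² + (−0.14380)² + (−0.05980)² + (+0.07120)² + (+0.11620)² = 0.12621
Variance = 0.12621 / 9 = 0.01402
SE* = √0.01402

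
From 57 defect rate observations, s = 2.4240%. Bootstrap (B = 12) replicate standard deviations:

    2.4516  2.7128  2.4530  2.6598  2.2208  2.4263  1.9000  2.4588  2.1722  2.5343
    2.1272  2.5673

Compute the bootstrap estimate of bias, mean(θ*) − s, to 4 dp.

mean(θ*) = (2.4516 + 2.7128 + 2.4530 + 2.6598 + 2.2208 + 2.4263 + 1.9000 + 2.4588 + 2.1722 + 2.5343 + 2.1272 + 2.5673) / 12 = 2.39034
bias = 2.39034 − 2.4240

bias = −0.0337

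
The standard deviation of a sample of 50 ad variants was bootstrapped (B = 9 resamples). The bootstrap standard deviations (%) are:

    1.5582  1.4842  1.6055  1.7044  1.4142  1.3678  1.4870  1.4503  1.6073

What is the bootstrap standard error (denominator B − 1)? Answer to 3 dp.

SE* = 0.107

Bootstrap SE is the standard deviation of the 9 replicate standard deviations.
Mean of replicates: (1.5582 + 1.4842 + 1.6055 + 1.7044 + 1.4142 + 1.3678 + 1.4870 + 1.4503 + 1.6073) / 9 = 13.67890 / 9 = 1.51988
Sum of squared deviations: (+0.03832)² + (−0.03568)² + (+0.08562)² + (+0.18452)² + (−0.10568)² + (−0.15208)² + (−0.03288)² + (−0.06958)² + (+0.08742)² = 0.09198
Variance = 0.09198 / 8 = 0.01150
SE* = √0.01150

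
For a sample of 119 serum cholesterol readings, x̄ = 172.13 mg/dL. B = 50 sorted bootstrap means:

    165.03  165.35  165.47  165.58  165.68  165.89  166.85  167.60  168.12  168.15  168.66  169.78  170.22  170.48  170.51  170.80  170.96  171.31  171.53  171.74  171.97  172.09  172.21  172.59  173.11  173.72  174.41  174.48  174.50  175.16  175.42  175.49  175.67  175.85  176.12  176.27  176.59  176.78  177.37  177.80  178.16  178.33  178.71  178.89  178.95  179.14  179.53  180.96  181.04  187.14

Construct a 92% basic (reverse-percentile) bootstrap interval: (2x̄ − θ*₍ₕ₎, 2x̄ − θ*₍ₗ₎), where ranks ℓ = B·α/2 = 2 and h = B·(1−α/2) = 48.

Percentile endpoints at ranks 2 and 48: θ*₍2₎ = 165.35, θ*₍48₎ = 180.96.
Basic interval reflects these around x̄:
  lower = 2 × 172.13 − 180.96 = 163.30
  upper = 2 × 172.13 − 165.35 = 178.91

(163.30, 178.91)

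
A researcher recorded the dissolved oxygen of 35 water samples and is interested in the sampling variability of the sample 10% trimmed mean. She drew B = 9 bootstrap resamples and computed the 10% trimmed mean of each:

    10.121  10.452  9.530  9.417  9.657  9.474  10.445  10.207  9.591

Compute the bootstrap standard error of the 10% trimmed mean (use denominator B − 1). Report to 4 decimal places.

SE* = 0.4252

Bootstrap SE is the standard deviation of the 9 replicate 10% trimmed means.
Mean of replicates: (10.121 + 10.452 + 9.530 + 9.417 + 9.657 + 9.474 + 10.445 + 10.207 + 9.591) / 9 = 88.89400 / 9 = 9.87711
Sum of squared deviations: (+0.24389)² + (+0.57489)² + (−0.34711)² + (−0.46011)² + (−0.22011)² + (−0.40311)² + (+0.56789)² + (+0.32989)² + (−0.28611)² = 1.44630
Variance = 1.44630 / 8 = 0.18079
SE* = √0.18079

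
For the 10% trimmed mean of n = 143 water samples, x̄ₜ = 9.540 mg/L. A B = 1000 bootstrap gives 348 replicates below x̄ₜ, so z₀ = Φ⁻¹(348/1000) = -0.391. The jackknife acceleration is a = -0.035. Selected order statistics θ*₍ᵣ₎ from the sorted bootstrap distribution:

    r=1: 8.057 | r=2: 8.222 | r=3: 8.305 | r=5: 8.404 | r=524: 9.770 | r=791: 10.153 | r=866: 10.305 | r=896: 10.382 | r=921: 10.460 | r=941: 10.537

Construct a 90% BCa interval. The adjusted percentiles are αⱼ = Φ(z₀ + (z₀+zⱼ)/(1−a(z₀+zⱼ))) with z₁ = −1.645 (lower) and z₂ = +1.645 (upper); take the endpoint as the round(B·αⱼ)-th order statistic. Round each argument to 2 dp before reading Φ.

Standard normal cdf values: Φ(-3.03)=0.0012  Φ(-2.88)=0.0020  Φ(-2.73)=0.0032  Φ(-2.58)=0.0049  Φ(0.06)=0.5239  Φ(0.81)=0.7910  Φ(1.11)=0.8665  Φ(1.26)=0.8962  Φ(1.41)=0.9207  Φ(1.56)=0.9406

Lower: z₀ + z₁ = -0.391 + (-1.645) = -2.036; 1 − a(z₀+z₁) = 1 − (-0.035)(-2.036) = 0.9287; argument = -0.391 + (-2.036)/0.9287 = -2.5832 → -2.58.
α₁ = Φ(-2.58) = 0.0049; rank = round(1000 × 0.0049) = 5; θ*₍5₎ = 8.404.
Upper: z₀ + z₂ = 1.254; 1 − a(z₀+z₂) = 1.0439; argument = 0.8103 → 0.81; α₂ = 0.7910; rank = 791; θ*₍791₎ = 10.153.

(8.404, 10.153)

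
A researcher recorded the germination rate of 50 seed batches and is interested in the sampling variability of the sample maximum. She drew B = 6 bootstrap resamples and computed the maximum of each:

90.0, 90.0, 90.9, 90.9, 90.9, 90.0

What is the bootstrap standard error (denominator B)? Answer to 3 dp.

Bootstrap SE is the standard deviation of the 6 replicate maximums.
Mean of replicates: (90.0 + 90.0 + 90.9 + 90.9 + 90.9 + 90.0) / 6 = 542.7000 / 6 = 90.4500
Sum of squared deviations: (−0.4500)² + (−0.4500)² + (+0.4500)² + (+0.4500)² + (+0.4500)² + (−0.4500)² = 1.2150
Variance = 1.2150 / 6 = 0.2025
SE* = √0.2025

SE* = 0.450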